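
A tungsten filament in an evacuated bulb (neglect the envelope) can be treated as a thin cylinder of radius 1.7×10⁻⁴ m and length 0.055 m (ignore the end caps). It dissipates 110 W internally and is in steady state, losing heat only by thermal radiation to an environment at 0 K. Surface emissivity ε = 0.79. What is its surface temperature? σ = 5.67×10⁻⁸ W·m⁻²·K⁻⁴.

Steady state: internal power = radiated power, P = εσA T⁴.
Radiating area A = 2πrL = 5.875×10⁻⁵ m².
T⁴ = P/(εσA) = 110/(0.79·5.67×10⁻⁸·5.875×10⁻⁵) = 4.180×10¹³ K⁴.
T = (4.180×10¹³)^(1/4).

T ≈ 2540 K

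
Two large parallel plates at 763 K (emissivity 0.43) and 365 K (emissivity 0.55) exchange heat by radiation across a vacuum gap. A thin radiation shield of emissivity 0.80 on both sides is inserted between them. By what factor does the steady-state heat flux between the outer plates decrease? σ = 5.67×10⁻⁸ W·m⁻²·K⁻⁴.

factor ≈ 1.48

Without shield: q₀ = σΔ(T⁴)/(1/ε₁+1/ε₂−1) with denominator 3.144.
With shield the two gaps are in series; the resistances add: (1/ε₁+1/ε_s−1)+(1/ε_s+1/ε₂−1) = 2.576+2.068 = 4.644.
Heat-flux ratio q₀/q = 4.644/3.144.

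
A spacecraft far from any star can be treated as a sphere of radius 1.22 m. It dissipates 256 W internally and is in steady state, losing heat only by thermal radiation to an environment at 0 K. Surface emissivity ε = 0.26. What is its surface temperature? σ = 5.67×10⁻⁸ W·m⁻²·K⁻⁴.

T ≈ 175 K

Steady state: internal power = radiated power, P = εσA T⁴.
Radiating area A = 4πr² = 18.70 m².
T⁴ = P/(εσA) = 256/(0.26·5.67×10⁻⁸·18.70) = 9.284×10⁸ K⁴.
T = (9.284×10⁸)^(1/4).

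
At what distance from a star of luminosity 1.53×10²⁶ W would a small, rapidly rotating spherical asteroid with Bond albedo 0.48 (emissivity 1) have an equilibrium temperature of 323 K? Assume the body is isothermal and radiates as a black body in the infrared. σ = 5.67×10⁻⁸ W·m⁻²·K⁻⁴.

d ≈ 5.06×10¹⁰ m

For an isothermal black-emitting sphere, (1−a)S·πr² = σ·4πr²·T⁴ ⇒ S = 4σT⁴/(1−a).
S = 4·5.67×10⁻⁸·(323)⁴/0.520 = 4747 W/m².
Flux falls as S = L/(4πd²), so d = √(L/(4πS)) = √(1.53×10²⁶/(4π·4747)).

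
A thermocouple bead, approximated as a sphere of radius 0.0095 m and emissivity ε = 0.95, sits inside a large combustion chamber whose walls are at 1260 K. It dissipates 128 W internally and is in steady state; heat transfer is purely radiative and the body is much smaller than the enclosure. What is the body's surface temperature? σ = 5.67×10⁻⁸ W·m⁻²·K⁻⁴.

For a small grey body in a large enclosure, net radiated power = εσA(T⁴ − T_w⁴).
Steady state: P = εσA(T⁴ − T_w⁴) with A = 4πr² = 0.001134 m².
T⁴ = P/(εσA) + T_w⁴ = 128/(0.95·5.67×10⁻⁸·0.001134) + (1260)⁴
    = 2.095×10¹² + 2.520×10¹² = 4.616×10¹² K⁴.

T ≈ 1470 K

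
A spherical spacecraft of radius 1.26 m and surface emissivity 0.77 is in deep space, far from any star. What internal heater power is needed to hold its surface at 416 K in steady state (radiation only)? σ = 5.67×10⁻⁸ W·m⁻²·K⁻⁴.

P ≈ 26100 W

P = εσ·4πr²·T⁴.
4πr² = 19.95 m²; T⁴ = 2.995×10¹⁰ K⁴.
P = 0.77·5.67×10⁻⁸·19.95·2.995×10¹⁰.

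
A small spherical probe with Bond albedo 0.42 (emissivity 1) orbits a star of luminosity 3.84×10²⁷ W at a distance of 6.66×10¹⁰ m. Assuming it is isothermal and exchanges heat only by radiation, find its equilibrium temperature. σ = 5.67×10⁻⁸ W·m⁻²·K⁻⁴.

First find the stellar flux at distance d: S = L/(4πd²) = 3.84×10²⁷/(4π·(6.66×10¹⁰)²) = 68890 W/m².
For an isothermal sphere, absorbed (1−a)S·πr² = emitted σ·4πr²·T⁴, so T⁴ = (1−a)S/(4σ).
T⁴ = 0.580·68890/(4·5.67×10⁻⁸) = 1.762×10¹¹ K⁴.

T ≈ 648 K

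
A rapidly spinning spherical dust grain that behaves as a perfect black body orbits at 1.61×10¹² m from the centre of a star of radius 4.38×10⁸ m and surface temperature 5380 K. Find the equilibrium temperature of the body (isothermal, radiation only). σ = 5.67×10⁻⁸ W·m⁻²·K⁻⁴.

The star's surface emits σT_*⁴; at distance d the flux is S = σT_*⁴(R_*/d)².
S = 5.67×10⁻⁸·(5380)⁴·(4.38×10⁸/1.61×10¹²)² = 3.516 W/m².
For an isothermal sphere T⁴ = (1−a)S/(4σ) = 1.550×10⁷ K⁴.

T ≈ 62.7 K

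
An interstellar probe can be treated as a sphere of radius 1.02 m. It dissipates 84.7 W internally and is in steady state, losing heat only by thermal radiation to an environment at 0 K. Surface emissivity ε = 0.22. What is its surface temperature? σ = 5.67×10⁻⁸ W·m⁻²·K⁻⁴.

Steady state: internal power = radiated power, P = εσA T⁴.
Radiating area A = 4πr² = 13.07 m².
T⁴ = P/(εσA) = 84.7/(0.22·5.67×10⁻⁸·13.07) = 5.194×10⁸ K⁴.
T = (5.194×10⁸)^(1/4).

T ≈ 151 K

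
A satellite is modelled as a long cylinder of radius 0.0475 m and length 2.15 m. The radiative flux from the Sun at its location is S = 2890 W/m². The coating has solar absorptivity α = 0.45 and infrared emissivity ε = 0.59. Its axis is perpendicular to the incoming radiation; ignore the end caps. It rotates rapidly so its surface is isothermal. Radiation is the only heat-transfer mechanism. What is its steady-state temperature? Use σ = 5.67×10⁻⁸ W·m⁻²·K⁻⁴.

At equilibrium, absorbed power = emitted power.
Absorbing cross-section = 2rL = 0.2042 m²; emitting surface = 2πrL = 0.6417 m² (ratio π).
αS·A_cross = εσ·A_surf·T⁴  ⇒  T⁴ = αS/(ε·πσ).
T⁴ = 0.450·2890/(0.59·π·5.67×10⁻⁸) = 1.237×10¹⁰ K⁴.
T = (1.237×10¹⁰)^(1/4).

T ≈ 334 K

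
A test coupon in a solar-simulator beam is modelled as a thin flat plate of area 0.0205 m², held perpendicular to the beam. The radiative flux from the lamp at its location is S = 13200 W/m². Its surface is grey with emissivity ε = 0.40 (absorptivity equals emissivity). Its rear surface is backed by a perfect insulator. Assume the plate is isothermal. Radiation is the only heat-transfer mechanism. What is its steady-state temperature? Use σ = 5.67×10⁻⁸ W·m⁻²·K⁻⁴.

At equilibrium, absorbed power = emitted power.
Absorbing cross-section = A = 0.02050 m²; emitting surface = A = 0.02050 m² (ratio 1).
εS·A_cross = εσ·A_surf·T⁴  ⇒  T⁴ = S/(1σ)   (ε cancels).
T⁴ = 13200/(1·5.67×10⁻⁸) = 2.328×10¹¹ K⁴.
T = (2.328×10¹¹)^(1/4).

T ≈ 695 K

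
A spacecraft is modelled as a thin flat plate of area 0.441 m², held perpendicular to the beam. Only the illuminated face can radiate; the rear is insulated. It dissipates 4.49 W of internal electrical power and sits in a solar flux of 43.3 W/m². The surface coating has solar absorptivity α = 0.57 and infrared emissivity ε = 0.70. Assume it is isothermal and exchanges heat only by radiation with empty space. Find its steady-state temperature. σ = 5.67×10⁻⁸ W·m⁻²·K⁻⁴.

T ≈ 172 K

At steady state, absorbed solar power + internal power = radiated power.
Absorbed: α·S·A_cross = 0.57·43.3·0.4410 = 10.88 W (cross-section A).
Total input = 10.88 + 4.49 = 15.37 W.
Radiated: εσ·A_surf·T⁴ with A_surf = A = 0.4410 m².
T⁴ = 15.37/(0.70·5.67×10⁻⁸·0.4410) = 8.784×10⁸ K⁴.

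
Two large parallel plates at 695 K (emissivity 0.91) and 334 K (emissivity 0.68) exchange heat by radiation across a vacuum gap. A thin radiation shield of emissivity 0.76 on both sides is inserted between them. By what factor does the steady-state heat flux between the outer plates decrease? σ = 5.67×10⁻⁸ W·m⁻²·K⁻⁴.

factor ≈ 2.04

Without shield: q₀ = σΔ(T⁴)/(1/ε₁+1/ε₂−1) with denominator 1.569.
With shield the two gaps are in series; the resistances add: (1/ε₁+1/ε_s−1)+(1/ε_s+1/ε₂−1) = 1.415+1.786 = 3.201.
Heat-flux ratio q₀/q = 3.201/1.569.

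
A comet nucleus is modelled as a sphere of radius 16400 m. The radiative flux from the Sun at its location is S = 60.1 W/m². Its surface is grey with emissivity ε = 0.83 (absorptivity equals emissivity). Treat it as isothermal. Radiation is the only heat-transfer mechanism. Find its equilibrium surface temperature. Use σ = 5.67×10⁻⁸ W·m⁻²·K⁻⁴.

T ≈ 128 K

At equilibrium, absorbed power = emitted power.
Absorbing cross-section = πr² = 8.450×10⁸ m²; emitting surface = 4πr² = 3.380×10⁹ m² (ratio 4).
εS·A_cross = εσ·A_surf·T⁴  ⇒  T⁴ = S/(4σ)   (ε cancels).
T⁴ = 60.1/(4·5.67×10⁻⁸) = 2.650×10⁸ K⁴.
T = (2.650×10⁸)^(1/4).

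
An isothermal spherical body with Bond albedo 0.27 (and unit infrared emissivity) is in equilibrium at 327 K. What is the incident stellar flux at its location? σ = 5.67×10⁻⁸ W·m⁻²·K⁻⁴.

(1−a)S·πr² = σ·4πr²·T⁴ ⇒ S = 4σT⁴/(1−a).
S = 4·5.67×10⁻⁸·1.143×10¹⁰/0.730.

S ≈ 3550 W/m²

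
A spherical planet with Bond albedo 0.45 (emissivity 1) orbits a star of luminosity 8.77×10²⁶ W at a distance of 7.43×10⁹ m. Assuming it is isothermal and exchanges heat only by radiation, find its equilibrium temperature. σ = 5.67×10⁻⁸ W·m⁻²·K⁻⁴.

T ≈ 1320 K

First find the stellar flux at distance d: S = L/(4πd²) = 8.77×10²⁶/(4π·(7.43×10⁹)²) = 1.264×10⁶ W/m².
For an isothermal sphere, absorbed (1−a)S·πr² = emitted σ·4πr²·T⁴, so T⁴ = (1−a)S/(4σ).
T⁴ = 0.550·1.264×10⁶/(4·5.67×10⁻⁸) = 3.066×10¹² K⁴.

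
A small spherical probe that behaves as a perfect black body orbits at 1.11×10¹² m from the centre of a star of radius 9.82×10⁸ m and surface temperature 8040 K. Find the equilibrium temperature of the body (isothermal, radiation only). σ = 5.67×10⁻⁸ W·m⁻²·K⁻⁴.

T ≈ 169 K

The star's surface emits σT_*⁴; at distance d the flux is S = σT_*⁴(R_*/d)².
S = 5.67×10⁻⁸·(8040)⁴·(9.82×10⁸/1.11×10¹²)² = 185.4 W/m².
For an isothermal sphere T⁴ = (1−a)S/(4σ) = 8.176×10⁸ K⁴.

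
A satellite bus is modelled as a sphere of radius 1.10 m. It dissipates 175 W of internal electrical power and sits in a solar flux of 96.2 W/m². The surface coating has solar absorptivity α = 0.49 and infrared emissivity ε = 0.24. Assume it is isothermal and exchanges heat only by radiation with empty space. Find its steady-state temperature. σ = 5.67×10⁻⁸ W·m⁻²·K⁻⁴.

T ≈ 203 K

At steady state, absorbed solar power + internal power = radiated power.
Absorbed: α·S·A_cross = 0.49·96.2·3.801 = 179.2 W (cross-section πr²).
Total input = 179.2 + 175 = 354.2 W.
Radiated: εσ·A_surf·T⁴ with A_surf = 4πr² = 15.21 m².
T⁴ = 354.2/(0.24·5.67×10⁻⁸·15.21) = 1.712×10⁹ K⁴.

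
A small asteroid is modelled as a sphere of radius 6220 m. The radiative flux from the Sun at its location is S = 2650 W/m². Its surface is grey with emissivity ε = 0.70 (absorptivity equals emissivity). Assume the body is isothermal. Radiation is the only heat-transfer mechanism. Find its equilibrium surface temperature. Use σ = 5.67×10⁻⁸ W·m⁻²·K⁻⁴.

At equilibrium, absorbed power = emitted power.
Absorbing cross-section = πr² = 1.215×10⁸ m²; emitting surface = 4πr² = 4.862×10⁸ m² (ratio 4).
εS·A_cross = εσ·A_surf·T⁴  ⇒  T⁴ = S/(4σ)   (ε cancels).
T⁴ = 2650/(4·5.67×10⁻⁸) = 1.168×10¹⁰ K⁴.
T = (1.168×10¹⁰)^(1/4).

T ≈ 329 K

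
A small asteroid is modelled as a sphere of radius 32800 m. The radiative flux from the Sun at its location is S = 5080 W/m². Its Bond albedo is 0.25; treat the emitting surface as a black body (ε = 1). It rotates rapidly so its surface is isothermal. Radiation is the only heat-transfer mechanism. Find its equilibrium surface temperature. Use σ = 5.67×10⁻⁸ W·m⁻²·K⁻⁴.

At equilibrium, absorbed power = emitted power.
Absorbing cross-section = πr² = 3.380×10⁹ m²; emitting surface = 4πr² = 1.352×10¹⁰ m² (ratio 4).
(1−a)S·A_cross = εσ·A_surf·T⁴  ⇒  T⁴ = (1−a)S/(4σ).
T⁴ = 0.750·5080/(4·5.67×10⁻⁸) = 1.680×10¹⁰ K⁴.
T = (1.680×10¹⁰)^(1/4).

T ≈ 360 K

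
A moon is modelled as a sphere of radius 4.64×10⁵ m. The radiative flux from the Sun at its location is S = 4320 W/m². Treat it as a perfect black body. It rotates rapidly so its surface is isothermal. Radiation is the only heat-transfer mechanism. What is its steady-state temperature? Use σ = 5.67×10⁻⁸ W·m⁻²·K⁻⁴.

At equilibrium, absorbed power = emitted power.
Absorbing cross-section = πr² = 6.764×10¹¹ m²; emitting surface = 4πr² = 2.705×10¹² m² (ratio 4).
S·A_cross = εσ·A_surf·T⁴  ⇒  T⁴ = S/(4σ).
T⁴ = 1.00·4320/(4·5.67×10⁻⁸) = 1.905×10¹⁰ K⁴.
T = (1.905×10¹⁰)^(1/4).

T ≈ 372 K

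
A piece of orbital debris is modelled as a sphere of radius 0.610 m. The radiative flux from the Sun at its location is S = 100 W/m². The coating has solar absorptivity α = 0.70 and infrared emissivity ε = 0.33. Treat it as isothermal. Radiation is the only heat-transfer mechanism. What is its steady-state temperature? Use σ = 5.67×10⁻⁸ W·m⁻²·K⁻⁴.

At equilibrium, absorbed power = emitted power.
Absorbing cross-section = πr² = 1.169 m²; emitting surface = 4πr² = 4.676 m² (ratio 4).
αS·A_cross = εσ·A_surf·T⁴  ⇒  T⁴ = αS/(ε·4σ).
T⁴ = 0.700·100/(0.33·4·5.67×10⁻⁸) = 9.353×10⁸ K⁴.
T = (9.353×10⁸)^(1/4).

T ≈ 175 K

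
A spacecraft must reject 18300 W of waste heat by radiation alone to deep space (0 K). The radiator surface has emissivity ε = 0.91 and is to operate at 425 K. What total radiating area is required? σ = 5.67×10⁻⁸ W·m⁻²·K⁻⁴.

P = εσA T⁴ ⇒ A = P/(εσT⁴).
T⁴ = 3.263×10¹⁰ K⁴.
A = 18300/(0.91 × 5.67×10⁻⁸ × 3.263×10¹⁰).

A ≈ 10.9 m²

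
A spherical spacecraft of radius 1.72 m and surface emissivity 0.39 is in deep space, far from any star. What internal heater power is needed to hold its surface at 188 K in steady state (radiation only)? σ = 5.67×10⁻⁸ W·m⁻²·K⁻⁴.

P ≈ 1030 W

P = εσ·4πr²·T⁴.
4πr² = 37.18 m²; T⁴ = 1.249×10⁹ K⁴.
P = 0.39·5.67×10⁻⁸·37.18·1.249×10⁹.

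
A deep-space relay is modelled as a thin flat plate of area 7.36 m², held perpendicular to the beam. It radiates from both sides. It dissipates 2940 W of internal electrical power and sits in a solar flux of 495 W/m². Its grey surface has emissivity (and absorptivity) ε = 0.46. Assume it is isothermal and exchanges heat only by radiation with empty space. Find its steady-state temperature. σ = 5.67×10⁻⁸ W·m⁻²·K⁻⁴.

T ≈ 331 K

At steady state, absorbed solar power + internal power = radiated power.
Absorbed: α·S·A_cross = 0.46·495·7.360 = 1676 W (cross-section A).
Total input = 1676 + 2940 = 4616 W.
Radiated: εσ·A_surf·T⁴ with A_surf = 2A = 14.72 m².
T⁴ = 4616/(0.46·5.67×10⁻⁸·14.72) = 1.202×10¹⁰ K⁴.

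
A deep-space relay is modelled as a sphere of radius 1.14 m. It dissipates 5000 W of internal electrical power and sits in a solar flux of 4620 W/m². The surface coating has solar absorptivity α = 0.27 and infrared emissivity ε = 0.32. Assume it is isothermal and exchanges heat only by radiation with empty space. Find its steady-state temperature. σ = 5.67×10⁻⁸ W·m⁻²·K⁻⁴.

At steady state, absorbed solar power + internal power = radiated power.
Absorbed: α·S·A_cross = 0.27·4620·4.083 = 5093 W (cross-section πr²).
Total input = 5093 + 5000 = 10090 W.
Radiated: εσ·A_surf·T⁴ with A_surf = 4πr² = 16.33 m².
T⁴ = 10090/(0.32·5.67×10⁻⁸·16.33) = 3.406×10¹⁰ K⁴.

T ≈ 430 K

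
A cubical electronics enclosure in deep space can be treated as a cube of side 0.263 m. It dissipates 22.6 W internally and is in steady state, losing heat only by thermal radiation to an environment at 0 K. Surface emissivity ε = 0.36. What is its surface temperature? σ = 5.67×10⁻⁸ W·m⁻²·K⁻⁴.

T ≈ 227 K

Steady state: internal power = radiated power, P = εσA T⁴.
Radiating area A = 6L² = 0.4150 m².
T⁴ = P/(εσA) = 22.6/(0.36·5.67×10⁻⁸·0.4150) = 2.668×10⁹ K⁴.
T = (2.668×10⁹)^(1/4).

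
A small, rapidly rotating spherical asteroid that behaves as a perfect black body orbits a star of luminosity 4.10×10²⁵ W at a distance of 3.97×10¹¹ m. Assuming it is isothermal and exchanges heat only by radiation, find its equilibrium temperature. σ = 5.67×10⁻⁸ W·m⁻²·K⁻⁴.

T ≈ 97.7 K

First find the stellar flux at distance d: S = L/(4πd²) = 4.10×10²⁵/(4π·(3.97×10¹¹)²) = 20.70 W/m².
For an isothermal sphere, absorbed (1−a)S·πr² = emitted σ·4πr²·T⁴, so T⁴ = (1−a)S/(4σ).
T⁴ = 1.00·20.70/(4·5.67×10⁻⁸) = 9.127×10⁷ K⁴.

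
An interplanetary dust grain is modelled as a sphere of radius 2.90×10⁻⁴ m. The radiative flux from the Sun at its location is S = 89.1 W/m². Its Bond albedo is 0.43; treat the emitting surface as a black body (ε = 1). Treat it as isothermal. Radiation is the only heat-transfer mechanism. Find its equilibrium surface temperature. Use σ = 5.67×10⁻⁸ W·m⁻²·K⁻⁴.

At equilibrium, absorbed power = emitted power.
Absorbing cross-section = πr² = 2.642×10⁻⁷ m²; emitting surface = 4πr² = 1.057×10⁻⁶ m² (ratio 4).
(1−a)S·A_cross = εσ·A_surf·T⁴  ⇒  T⁴ = (1−a)S/(4σ).
T⁴ = 0.570·89.1/(4·5.67×10⁻⁸) = 2.239×10⁸ K⁴.
T = (2.239×10⁸)^(1/4).

T ≈ 122 K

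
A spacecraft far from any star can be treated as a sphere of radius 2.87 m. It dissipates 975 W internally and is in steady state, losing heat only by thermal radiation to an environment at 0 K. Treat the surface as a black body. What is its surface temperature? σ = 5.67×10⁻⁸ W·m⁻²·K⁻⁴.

Steady state: internal power = radiated power, P = εσA T⁴.
Radiating area A = 4πr² = 103.5 m².
T⁴ = P/(εσA) = 975/(1.0·5.67×10⁻⁸·103.5) = 1.661×10⁸ K⁴.
T = (1.661×10⁸)^(1/4).

T ≈ 114 K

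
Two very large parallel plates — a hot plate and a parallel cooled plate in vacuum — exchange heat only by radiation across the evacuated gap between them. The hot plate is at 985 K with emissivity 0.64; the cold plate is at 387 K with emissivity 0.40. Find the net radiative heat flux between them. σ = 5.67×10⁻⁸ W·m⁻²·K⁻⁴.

q ≈ 17000 W/m²

For two infinite grey parallel plates, q = σ(T₁⁴ − T₂⁴)/(1/ε₁ + 1/ε₂ − 1).
T₁⁴ − T₂⁴ = 9.413×10¹¹ − 2.243×10¹⁰ = 9.189×10¹¹ K⁴.
1/ε₁ + 1/ε₂ − 1 = 1.562 + 2.500 − 1 = 3.062.
q = 5.67×10⁻⁸ × 9.189×10¹¹ / 3.062.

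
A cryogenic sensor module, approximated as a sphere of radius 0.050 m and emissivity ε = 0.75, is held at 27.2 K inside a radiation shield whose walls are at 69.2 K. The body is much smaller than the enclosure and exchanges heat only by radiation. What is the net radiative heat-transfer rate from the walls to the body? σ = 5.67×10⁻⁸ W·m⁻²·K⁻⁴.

For a small grey body in a large enclosure: P_net = εσA(T_body⁴ − T_wall⁴).
A = 4πr² = 0.03142 m²; T_body⁴ − T_wall⁴ = 5.474×10⁵ − 2.293×10⁷ = -2.238×10⁷ K⁴.
|P_net| = 0.75·5.67×10⁻⁸·0.03142·2.238×10⁷.

P_net ≈ 0.0299 W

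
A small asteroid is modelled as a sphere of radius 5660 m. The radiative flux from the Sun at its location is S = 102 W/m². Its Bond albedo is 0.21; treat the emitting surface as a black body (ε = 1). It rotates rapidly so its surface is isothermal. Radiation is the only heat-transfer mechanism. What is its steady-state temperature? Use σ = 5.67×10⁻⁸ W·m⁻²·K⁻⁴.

At equilibrium, absorbed power = emitted power.
Absorbing cross-section = πr² = 1.006×10⁸ m²; emitting surface = 4πr² = 4.026×10⁸ m² (ratio 4).
(1−a)S·A_cross = εσ·A_surf·T⁴  ⇒  T⁴ = (1−a)S/(4σ).
T⁴ = 0.790·102/(4·5.67×10⁻⁸) = 3.553×10⁸ K⁴.
T = (3.553×10⁸)^(1/4).

T ≈ 137 K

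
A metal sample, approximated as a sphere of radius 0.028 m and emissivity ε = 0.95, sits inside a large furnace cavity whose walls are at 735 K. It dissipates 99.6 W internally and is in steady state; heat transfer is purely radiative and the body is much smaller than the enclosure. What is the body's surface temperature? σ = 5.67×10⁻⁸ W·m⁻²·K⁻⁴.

T ≈ 832 K

For a small grey body in a large enclosure, net radiated power = εσA(T⁴ − T_w⁴).
Steady state: P = εσA(T⁴ − T_w⁴) with A = 4πr² = 0.009852 m².
T⁴ = P/(εσA) + T_w⁴ = 99.6/(0.95·5.67×10⁻⁸·0.009852) + (735)⁴
    = 1.877×10¹¹ + 2.918×10¹¹ = 4.795×10¹¹ K⁴.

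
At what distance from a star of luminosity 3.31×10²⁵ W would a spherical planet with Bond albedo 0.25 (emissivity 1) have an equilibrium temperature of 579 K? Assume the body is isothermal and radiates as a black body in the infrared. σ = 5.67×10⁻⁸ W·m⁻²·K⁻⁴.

For an isothermal black-emitting sphere, (1−a)S·πr² = σ·4πr²·T⁴ ⇒ S = 4σT⁴/(1−a).
S = 4·5.67×10⁻⁸·(579)⁴/0.750 = 33990 W/m².
Flux falls as S = L/(4πd²), so d = √(L/(4πS)) = √(3.31×10²⁵/(4π·33990)).

d ≈ 8.80×10⁹ m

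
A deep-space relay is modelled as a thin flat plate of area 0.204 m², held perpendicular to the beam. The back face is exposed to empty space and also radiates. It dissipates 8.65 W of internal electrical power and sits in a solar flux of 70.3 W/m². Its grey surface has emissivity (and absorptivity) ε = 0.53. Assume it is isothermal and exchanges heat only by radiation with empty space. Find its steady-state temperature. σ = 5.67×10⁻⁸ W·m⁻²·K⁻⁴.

T ≈ 191 K

At steady state, absorbed solar power + internal power = radiated power.
Absorbed: α·S·A_cross = 0.53·70.3·0.2040 = 7.601 W (cross-section A).
Total input = 7.601 + 8.65 = 16.25 W.
Radiated: εσ·A_surf·T⁴ with A_surf = 2A = 0.4080 m².
T⁴ = 16.25/(0.53·5.67×10⁻⁸·0.4080) = 1.325×10⁹ K⁴.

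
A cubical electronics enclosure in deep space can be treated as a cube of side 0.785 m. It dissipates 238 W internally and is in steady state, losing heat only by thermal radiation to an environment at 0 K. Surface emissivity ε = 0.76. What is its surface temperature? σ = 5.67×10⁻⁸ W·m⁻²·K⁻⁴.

Steady state: internal power = radiated power, P = εσA T⁴.
Radiating area A = 6L² = 3.697 m².
T⁴ = P/(εσA) = 238/(0.76·5.67×10⁻⁸·3.697) = 1.494×10⁹ K⁴.
T = (1.494×10⁹)^(1/4).

T ≈ 197 K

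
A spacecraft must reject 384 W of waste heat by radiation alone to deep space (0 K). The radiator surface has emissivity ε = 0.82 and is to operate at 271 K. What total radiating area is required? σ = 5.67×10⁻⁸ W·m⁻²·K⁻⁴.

A ≈ 1.53 m²

P = εσA T⁴ ⇒ A = P/(εσT⁴).
T⁴ = 5.394×10⁹ K⁴.
A = 384/(0.82 × 5.67×10⁻⁸ × 5.394×10⁹).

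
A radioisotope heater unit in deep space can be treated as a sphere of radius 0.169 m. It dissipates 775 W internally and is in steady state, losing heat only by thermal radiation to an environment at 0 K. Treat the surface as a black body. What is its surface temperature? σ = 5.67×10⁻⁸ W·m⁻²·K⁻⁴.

T ≈ 442 K

Steady state: internal power = radiated power, P = εσA T⁴.
Radiating area A = 4πr² = 0.3589 m².
T⁴ = P/(εσA) = 775/(1.0·5.67×10⁻⁸·0.3589) = 3.808×10¹⁰ K⁴.
T = (3.808×10¹⁰)^(1/4).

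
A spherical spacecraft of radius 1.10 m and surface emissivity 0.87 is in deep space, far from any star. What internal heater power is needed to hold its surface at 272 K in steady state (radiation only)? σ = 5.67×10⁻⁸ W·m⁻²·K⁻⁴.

P ≈ 4110 W

P = εσ·4πr²·T⁴.
4πr² = 15.21 m²; T⁴ = 5.474×10⁹ K⁴.
P = 0.87·5.67×10⁻⁸·15.21·5.474×10⁹.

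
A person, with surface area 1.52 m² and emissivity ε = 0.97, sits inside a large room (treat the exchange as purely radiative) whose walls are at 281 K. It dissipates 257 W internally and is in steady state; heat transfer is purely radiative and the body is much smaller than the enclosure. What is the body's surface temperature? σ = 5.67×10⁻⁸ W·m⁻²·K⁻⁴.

T ≈ 311 K

For a small grey body in a large enclosure, net radiated power = εσA(T⁴ − T_w⁴).
Steady state: P = εσA(T⁴ − T_w⁴) with A = 1.52 m².
T⁴ = P/(εσA) + T_w⁴ = 257/(0.97·5.67×10⁻⁸·1.520) + (281)⁴
    = 3.074×10⁹ + 6.235×10⁹ = 9.309×10⁹ K⁴.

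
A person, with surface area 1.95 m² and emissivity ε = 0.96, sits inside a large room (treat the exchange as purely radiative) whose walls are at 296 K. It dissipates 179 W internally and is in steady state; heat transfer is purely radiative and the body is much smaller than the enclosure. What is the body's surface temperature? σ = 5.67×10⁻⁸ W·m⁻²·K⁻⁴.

T ≈ 311 K

For a small grey body in a large enclosure, net radiated power = εσA(T⁴ − T_w⁴).
Steady state: P = εσA(T⁴ − T_w⁴) with A = 1.95 m².
T⁴ = P/(εσA) + T_w⁴ = 179/(0.96·5.67×10⁻⁸·1.950) + (296)⁴
    = 1.686×10⁹ + 7.677×10⁹ = 9.363×10⁹ K⁴.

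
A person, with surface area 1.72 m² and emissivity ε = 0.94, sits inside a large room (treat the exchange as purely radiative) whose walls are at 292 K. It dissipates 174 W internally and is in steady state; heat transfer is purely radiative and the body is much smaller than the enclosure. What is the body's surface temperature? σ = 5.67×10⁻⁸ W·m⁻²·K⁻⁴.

For a small grey body in a large enclosure, net radiated power = εσA(T⁴ − T_w⁴).
Steady state: P = εσA(T⁴ − T_w⁴) with A = 1.72 m².
T⁴ = P/(εσA) + T_w⁴ = 174/(0.94·5.67×10⁻⁸·1.720) + (292)⁴
    = 1.898×10⁹ + 7.270×10⁹ = 9.168×10⁹ K⁴.

T ≈ 309 K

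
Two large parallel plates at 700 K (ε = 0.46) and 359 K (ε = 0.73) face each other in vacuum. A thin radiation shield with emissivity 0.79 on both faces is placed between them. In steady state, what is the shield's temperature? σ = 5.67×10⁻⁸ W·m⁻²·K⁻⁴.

T_s ≈ 571 K

In steady state the net flux on the hot side equals that on the cold side.
σ(T₁⁴−T_s⁴)/D₁ = σ(T_s⁴−T₂⁴)/D₂, with D₁ = 1/ε₁+1/ε_s−1 = 2.440, D₂ = 1/ε_s+1/ε₂−1 = 1.636.
Solve for T_s⁴: T_s⁴ = (D₂·T₁⁴ + D₁·T₂⁴)/(D₁+D₂) = 1.063×10¹¹ K⁴.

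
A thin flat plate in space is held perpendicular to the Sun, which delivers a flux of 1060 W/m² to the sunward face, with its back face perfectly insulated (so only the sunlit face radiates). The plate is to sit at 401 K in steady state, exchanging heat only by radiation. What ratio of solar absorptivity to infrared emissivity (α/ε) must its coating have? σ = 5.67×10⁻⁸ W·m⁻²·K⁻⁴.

Balance: αS·A = εσ·1A·T⁴ ⇒ α/ε = σT⁴/S.
α/ε = 5.67×10⁻⁸·(401)⁴/1060 = 5.67×10⁻⁸·2.586×10¹⁰/1060.

α/ε ≈ 1.38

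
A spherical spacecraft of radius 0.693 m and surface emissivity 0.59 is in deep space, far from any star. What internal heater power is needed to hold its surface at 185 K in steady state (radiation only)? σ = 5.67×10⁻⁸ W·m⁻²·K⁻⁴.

P ≈ 236 W

P = εσ·4πr²·T⁴.
4πr² = 6.035 m²; T⁴ = 1.171×10⁹ K⁴.
P = 0.59·5.67×10⁻⁸·6.035·1.171×10⁹.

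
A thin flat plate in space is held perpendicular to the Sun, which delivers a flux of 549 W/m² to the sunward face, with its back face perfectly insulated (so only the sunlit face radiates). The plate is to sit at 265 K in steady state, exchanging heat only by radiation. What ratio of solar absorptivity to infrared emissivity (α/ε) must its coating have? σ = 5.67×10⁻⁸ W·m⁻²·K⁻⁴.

α/ε ≈ 0.509

Balance: αS·A = εσ·1A·T⁴ ⇒ α/ε = σT⁴/S.
α/ε = 5.67×10⁻⁸·(265)⁴/549 = 5.67×10⁻⁸·4.932×10⁹/549.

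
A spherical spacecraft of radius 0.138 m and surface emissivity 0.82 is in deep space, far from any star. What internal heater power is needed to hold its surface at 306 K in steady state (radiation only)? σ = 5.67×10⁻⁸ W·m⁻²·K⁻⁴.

P = εσ·4πr²·T⁴.
4πr² = 0.2393 m²; T⁴ = 8.768×10⁹ K⁴.
P = 0.82·5.67×10⁻⁸·0.2393·8.768×10⁹.

P ≈ 97.6 W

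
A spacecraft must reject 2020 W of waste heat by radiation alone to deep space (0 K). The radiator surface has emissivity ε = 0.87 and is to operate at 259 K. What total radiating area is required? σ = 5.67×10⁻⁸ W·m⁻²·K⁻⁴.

P = εσA T⁴ ⇒ A = P/(εσT⁴).
T⁴ = 4.500×10⁹ K⁴.
A = 2020/(0.87 × 5.67×10⁻⁸ × 4.500×10⁹).

A ≈ 9.10 m²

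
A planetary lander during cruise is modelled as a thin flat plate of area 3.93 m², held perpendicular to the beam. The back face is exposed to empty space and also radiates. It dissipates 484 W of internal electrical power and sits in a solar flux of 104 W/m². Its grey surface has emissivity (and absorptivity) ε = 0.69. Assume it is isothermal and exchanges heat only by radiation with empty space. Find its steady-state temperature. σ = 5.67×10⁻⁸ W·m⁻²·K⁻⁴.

T ≈ 223 K

At steady state, absorbed solar power + internal power = radiated power.
Absorbed: α·S·A_cross = 0.69·104·3.930 = 282.0 W (cross-section A).
Total input = 282.0 + 484 = 766.0 W.
Radiated: εσ·A_surf·T⁴ with A_surf = 2A = 7.860 m².
T⁴ = 766.0/(0.69·5.67×10⁻⁸·7.860) = 2.491×10⁹ K⁴.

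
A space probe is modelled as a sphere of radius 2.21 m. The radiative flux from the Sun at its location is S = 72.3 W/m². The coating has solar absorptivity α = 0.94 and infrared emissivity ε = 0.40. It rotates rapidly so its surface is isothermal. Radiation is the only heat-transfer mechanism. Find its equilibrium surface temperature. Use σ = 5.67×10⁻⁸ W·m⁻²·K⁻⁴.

At equilibrium, absorbed power = emitted power.
Absorbing cross-section = πr² = 15.34 m²; emitting surface = 4πr² = 61.38 m² (ratio 4).
αS·A_cross = εσ·A_surf·T⁴  ⇒  T⁴ = αS/(ε·4σ).
T⁴ = 0.940·72.3/(0.40·4·5.67×10⁻⁸) = 7.491×10⁸ K⁴.
T = (7.491×10⁸)^(1/4).

T ≈ 165 K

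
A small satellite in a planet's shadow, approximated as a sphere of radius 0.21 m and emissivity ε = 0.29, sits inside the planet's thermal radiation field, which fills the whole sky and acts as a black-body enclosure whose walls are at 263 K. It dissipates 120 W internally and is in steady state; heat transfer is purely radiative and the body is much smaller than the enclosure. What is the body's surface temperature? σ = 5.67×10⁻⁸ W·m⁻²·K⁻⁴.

For a small grey body in a large enclosure, net radiated power = εσA(T⁴ − T_w⁴).
Steady state: P = εσA(T⁴ − T_w⁴) with A = 4πr² = 0.5542 m².
T⁴ = P/(εσA) + T_w⁴ = 120/(0.29·5.67×10⁻⁸·0.5542) + (263)⁴
    = 1.317×10¹⁰ + 4.784×10⁹ = 1.795×10¹⁰ K⁴.

T ≈ 366 K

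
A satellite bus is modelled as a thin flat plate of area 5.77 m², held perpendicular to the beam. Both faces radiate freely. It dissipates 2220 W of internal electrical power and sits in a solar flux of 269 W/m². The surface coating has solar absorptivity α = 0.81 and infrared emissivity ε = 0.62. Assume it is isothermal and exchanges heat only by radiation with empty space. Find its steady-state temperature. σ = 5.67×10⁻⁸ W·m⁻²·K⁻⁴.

T ≈ 304 K

At steady state, absorbed solar power + internal power = radiated power.
Absorbed: α·S·A_cross = 0.81·269·5.770 = 1257 W (cross-section A).
Total input = 1257 + 2220 = 3477 W.
Radiated: εσ·A_surf·T⁴ with A_surf = 2A = 11.54 m².
T⁴ = 3477/(0.62·5.67×10⁻⁸·11.54) = 8.571×10⁹ K⁴.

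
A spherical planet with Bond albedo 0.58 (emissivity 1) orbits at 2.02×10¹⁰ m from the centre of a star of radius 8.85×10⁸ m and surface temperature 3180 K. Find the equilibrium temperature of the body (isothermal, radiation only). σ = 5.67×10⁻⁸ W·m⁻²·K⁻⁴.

The star's surface emits σT_*⁴; at distance d the flux is S = σT_*⁴(R_*/d)².
S = 5.67×10⁻⁸·(3180)⁴·(8.85×10⁸/2.02×10¹⁰)² = 11130 W/m².
For an isothermal sphere T⁴ = (1−a)S/(4σ) = 2.061×10¹⁰ K⁴.

T ≈ 379 K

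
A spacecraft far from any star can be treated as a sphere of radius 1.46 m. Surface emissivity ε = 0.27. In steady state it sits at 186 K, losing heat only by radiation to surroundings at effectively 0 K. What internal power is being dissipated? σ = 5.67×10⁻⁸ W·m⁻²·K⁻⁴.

Steady state: P = εσA T⁴.
A = 4πr² = 26.79 m²; T⁴ = (186)⁴ = 1.197×10⁹ K⁴.
P = 0.27 × 5.67×10⁻⁸ × 26.79 × 1.197×10⁹.

P ≈ 491 W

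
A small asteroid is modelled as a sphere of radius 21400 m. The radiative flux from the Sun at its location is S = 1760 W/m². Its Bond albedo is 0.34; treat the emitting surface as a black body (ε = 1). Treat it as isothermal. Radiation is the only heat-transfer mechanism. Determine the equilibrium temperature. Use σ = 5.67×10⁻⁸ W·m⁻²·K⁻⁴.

At equilibrium, absorbed power = emitted power.
Absorbing cross-section = πr² = 1.439×10⁹ m²; emitting surface = 4πr² = 5.755×10⁹ m² (ratio 4).
(1−a)S·A_cross = εσ·A_surf·T⁴  ⇒  T⁴ = (1−a)S/(4σ).
T⁴ = 0.660·1760/(4·5.67×10⁻⁸) = 5.122×10⁹ K⁴.
T = (5.122×10⁹)^(1/4).

T ≈ 268 K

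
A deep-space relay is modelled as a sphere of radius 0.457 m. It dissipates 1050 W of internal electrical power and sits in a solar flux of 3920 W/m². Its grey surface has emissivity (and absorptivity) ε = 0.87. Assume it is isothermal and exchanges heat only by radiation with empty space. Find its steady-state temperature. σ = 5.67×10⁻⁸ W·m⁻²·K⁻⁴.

T ≈ 399 K

At steady state, absorbed solar power + internal power = radiated power.
Absorbed: α·S·A_cross = 0.87·3920·0.6561 = 2238 W (cross-section πr²).
Total input = 2238 + 1050 = 3288 W.
Radiated: εσ·A_surf·T⁴ with A_surf = 4πr² = 2.624 m².
T⁴ = 3288/(0.87·5.67×10⁻⁸·2.624) = 2.539×10¹⁰ K⁴.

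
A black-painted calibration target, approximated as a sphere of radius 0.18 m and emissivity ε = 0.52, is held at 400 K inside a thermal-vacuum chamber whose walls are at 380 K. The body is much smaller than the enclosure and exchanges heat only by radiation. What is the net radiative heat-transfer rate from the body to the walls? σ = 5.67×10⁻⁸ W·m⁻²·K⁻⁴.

For a small grey body in a large enclosure: P_net = εσA(T_body⁴ − T_wall⁴).
A = 4πr² = 0.4072 m²; T_body⁴ − T_wall⁴ = 2.560×10¹⁰ − 2.085×10¹⁰ = 4.749×10⁹ K⁴.
|P_net| = 0.52·5.67×10⁻⁸·0.4072·4.749×10⁹.

P_net ≈ 57.0 W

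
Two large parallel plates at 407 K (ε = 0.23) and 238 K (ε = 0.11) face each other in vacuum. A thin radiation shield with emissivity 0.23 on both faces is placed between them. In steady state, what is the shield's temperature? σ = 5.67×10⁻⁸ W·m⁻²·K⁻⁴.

T_s ≈ 367 K

In steady state the net flux on the hot side equals that on the cold side.
σ(T₁⁴−T_s⁴)/D₁ = σ(T_s⁴−T₂⁴)/D₂, with D₁ = 1/ε₁+1/ε_s−1 = 7.696, D₂ = 1/ε_s+1/ε₂−1 = 12.44.
Solve for T_s⁴: T_s⁴ = (D₂·T₁⁴ + D₁·T₂⁴)/(D₁+D₂) = 1.818×10¹⁰ K⁴.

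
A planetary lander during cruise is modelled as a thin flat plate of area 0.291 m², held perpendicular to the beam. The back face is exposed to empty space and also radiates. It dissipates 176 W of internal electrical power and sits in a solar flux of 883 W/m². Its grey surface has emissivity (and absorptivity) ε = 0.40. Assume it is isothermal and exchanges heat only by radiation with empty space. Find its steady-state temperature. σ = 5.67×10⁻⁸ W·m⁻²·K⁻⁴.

At steady state, absorbed solar power + internal power = radiated power.
Absorbed: α·S·A_cross = 0.40·883·0.2910 = 102.8 W (cross-section A).
Total input = 102.8 + 176 = 278.8 W.
Radiated: εσ·A_surf·T⁴ with A_surf = 2A = 0.5820 m².
T⁴ = 278.8/(0.40·5.67×10⁻⁸·0.5820) = 2.112×10¹⁰ K⁴.

T ≈ 381 K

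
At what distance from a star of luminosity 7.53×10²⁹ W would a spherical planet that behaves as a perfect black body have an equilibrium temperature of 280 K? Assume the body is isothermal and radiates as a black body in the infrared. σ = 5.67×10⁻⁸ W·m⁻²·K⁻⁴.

For an isothermal black-emitting sphere, (1−a)S·πr² = σ·4πr²·T⁴ ⇒ S = 4σT⁴/(1−a).
S = 4·5.67×10⁻⁸·(280)⁴/1.00 = 1394 W/m².
Flux falls as S = L/(4πd²), so d = √(L/(4πS)) = √(7.53×10²⁹/(4π·1394)).

d ≈ 6.56×10¹² m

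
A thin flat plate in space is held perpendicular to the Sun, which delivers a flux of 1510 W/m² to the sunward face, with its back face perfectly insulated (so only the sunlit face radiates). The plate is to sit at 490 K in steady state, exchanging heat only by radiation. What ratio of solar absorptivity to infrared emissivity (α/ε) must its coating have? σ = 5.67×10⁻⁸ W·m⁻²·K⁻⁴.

α/ε ≈ 2.16

Balance: αS·A = εσ·1A·T⁴ ⇒ α/ε = σT⁴/S.
α/ε = 5.67×10⁻⁸·(490)⁴/1510 = 5.67×10⁻⁸·5.765×10¹⁰/1510.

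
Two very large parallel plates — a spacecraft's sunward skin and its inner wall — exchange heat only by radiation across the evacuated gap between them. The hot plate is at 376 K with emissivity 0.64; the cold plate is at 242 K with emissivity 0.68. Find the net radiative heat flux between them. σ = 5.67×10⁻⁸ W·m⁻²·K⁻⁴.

For two infinite grey parallel plates, q = σ(T₁⁴ − T₂⁴)/(1/ε₁ + 1/ε₂ − 1).
T₁⁴ − T₂⁴ = 1.999×10¹⁰ − 3.430×10⁹ = 1.656×10¹⁰ K⁴.
1/ε₁ + 1/ε₂ − 1 = 1.562 + 1.471 − 1 = 2.033.
q = 5.67×10⁻⁸ × 1.656×10¹⁰ / 2.033.

q ≈ 462 W/m²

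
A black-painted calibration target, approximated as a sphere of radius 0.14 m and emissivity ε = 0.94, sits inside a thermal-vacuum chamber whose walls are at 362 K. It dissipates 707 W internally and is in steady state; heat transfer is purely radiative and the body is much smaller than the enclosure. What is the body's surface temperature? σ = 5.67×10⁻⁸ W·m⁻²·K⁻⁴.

For a small grey body in a large enclosure, net radiated power = εσA(T⁴ − T_w⁴).
Steady state: P = εσA(T⁴ − T_w⁴) with A = 4πr² = 0.2463 m².
T⁴ = P/(εσA) + T_w⁴ = 707/(0.94·5.67×10⁻⁸·0.2463) + (362)⁴
    = 5.386×10¹⁰ + 1.717×10¹⁰ = 7.103×10¹⁰ K⁴.

T ≈ 516 K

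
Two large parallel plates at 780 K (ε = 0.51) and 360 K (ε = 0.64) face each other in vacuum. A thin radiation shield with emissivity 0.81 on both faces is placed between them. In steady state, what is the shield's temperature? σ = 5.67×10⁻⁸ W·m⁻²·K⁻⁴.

T_s ≈ 648 K

In steady state the net flux on the hot side equals that on the cold side.
σ(T₁⁴−T_s⁴)/D₁ = σ(T_s⁴−T₂⁴)/D₂, with D₁ = 1/ε₁+1/ε_s−1 = 2.195, D₂ = 1/ε_s+1/ε₂−1 = 1.797.
Solve for T_s⁴: T_s⁴ = (D₂·T₁⁴ + D₁·T₂⁴)/(D₁+D₂) = 1.758×10¹¹ K⁴.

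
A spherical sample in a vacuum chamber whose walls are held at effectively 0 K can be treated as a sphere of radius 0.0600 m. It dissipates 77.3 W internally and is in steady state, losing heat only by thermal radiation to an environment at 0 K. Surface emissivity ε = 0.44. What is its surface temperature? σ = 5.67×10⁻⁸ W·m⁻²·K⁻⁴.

T ≈ 512 K

Steady state: internal power = radiated power, P = εσA T⁴.
Radiating area A = 4πr² = 0.04524 m².
T⁴ = P/(εσA) = 77.3/(0.44·5.67×10⁻⁸·0.04524) = 6.849×10¹⁰ K⁴.
T = (6.849×10¹⁰)^(1/4).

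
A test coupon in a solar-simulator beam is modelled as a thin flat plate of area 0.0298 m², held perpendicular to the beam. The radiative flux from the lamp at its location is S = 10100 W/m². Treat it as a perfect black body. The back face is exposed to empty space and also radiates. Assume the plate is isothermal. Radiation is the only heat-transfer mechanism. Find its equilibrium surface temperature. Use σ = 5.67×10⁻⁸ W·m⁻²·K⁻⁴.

At equilibrium, absorbed power = emitted power.
Absorbing cross-section = A = 0.02980 m²; emitting surface = 2A = 0.05960 m² (ratio 2).
S·A_cross = εσ·A_surf·T⁴  ⇒  T⁴ = S/(2σ).
T⁴ = 1.00·10100/(2·5.67×10⁻⁸) = 8.907×10¹⁰ K⁴.
T = (8.907×10¹⁰)^(1/4).

T ≈ 546 K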